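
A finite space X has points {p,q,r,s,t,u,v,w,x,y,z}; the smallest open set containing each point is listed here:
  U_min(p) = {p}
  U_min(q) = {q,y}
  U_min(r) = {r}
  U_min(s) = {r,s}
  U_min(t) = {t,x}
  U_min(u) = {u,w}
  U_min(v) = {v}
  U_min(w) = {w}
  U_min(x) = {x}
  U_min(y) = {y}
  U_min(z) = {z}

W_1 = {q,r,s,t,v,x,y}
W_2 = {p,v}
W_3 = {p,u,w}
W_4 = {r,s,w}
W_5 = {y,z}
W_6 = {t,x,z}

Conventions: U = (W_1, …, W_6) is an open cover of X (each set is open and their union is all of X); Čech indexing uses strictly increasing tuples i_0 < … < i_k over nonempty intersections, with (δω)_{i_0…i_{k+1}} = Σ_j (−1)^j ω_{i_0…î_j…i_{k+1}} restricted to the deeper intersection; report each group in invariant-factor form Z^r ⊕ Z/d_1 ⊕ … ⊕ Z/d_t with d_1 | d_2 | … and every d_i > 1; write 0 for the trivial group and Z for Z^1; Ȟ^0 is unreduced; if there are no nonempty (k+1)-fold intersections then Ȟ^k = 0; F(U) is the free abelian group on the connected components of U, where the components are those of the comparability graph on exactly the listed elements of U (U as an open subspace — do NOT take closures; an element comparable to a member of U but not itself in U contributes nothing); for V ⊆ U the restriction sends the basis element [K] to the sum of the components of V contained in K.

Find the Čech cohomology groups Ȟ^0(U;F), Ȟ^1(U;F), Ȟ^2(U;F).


nerve of the cover:
  W12={v} W14={r,s} W15={y} W16={t,x} W23={p} W34={w} W56={z}
components per intersection:
  W1: {q,y} {r,s} {t,x} {v}
  W2: {p} {v}
  W3: {p} {u,w}
  W4: {r,s} {w}
  W5: {y} {z}
  W6: {t,x} {z}
  W12: {v}
  W14: {r,s}
  W15: {y}
  W16: {t,x}
  W23: {p}
  W34: {w}
  W56: {z}
C dims 14,7; δ0: rk 7, SNF 1^7
Ȟ^0 = (14 − 7) − 0 = 7, so Ȟ^0 ≅ Z^7
Ȟ^1 = (7 − 0) − 7 = 0, so Ȟ^1 ≅ 0
Ȟ^2 = (0 − 0) − 0 = 0, so Ȟ^2 ≅ 0

Ȟ^0(U;F) ≅ Z^7, Ȟ^1(U;F) ≅ 0, Ȟ^2(U;F) ≅ 0


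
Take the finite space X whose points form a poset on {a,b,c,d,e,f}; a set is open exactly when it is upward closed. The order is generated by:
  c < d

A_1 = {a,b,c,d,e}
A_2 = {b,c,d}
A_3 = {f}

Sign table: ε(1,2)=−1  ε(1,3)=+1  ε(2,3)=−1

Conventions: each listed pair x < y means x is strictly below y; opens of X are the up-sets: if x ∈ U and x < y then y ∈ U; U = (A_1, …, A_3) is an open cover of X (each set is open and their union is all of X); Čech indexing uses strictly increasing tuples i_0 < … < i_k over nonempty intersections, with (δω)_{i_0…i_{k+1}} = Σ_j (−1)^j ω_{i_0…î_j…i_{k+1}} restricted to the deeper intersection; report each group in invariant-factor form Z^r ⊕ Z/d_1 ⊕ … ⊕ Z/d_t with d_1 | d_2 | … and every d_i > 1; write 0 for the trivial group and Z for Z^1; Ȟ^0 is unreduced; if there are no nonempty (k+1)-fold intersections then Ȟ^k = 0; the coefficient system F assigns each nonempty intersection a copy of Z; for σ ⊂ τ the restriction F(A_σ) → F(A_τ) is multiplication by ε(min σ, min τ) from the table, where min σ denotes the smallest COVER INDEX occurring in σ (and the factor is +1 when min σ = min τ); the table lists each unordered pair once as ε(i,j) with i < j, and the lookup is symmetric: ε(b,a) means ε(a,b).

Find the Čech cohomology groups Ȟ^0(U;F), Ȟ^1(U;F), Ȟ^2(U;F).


intersection data:
  A12={b,c,d}
C dims 3,1; δ0: rk 1, SNF 1^1
Ȟ^0 = (3 − 1) − 0 = 2, so Ȟ^0 ≅ Z^2
Ȟ^1 = (1 − 0) − 1 = 0, so Ȟ^1 ≅ 0
Ȟ^2 = (0 − 0) − 0 = 0, so Ȟ^2 ≅ 0

Ȟ^0 = Z^2, Ȟ^1 = 0, Ȟ^2 = 0


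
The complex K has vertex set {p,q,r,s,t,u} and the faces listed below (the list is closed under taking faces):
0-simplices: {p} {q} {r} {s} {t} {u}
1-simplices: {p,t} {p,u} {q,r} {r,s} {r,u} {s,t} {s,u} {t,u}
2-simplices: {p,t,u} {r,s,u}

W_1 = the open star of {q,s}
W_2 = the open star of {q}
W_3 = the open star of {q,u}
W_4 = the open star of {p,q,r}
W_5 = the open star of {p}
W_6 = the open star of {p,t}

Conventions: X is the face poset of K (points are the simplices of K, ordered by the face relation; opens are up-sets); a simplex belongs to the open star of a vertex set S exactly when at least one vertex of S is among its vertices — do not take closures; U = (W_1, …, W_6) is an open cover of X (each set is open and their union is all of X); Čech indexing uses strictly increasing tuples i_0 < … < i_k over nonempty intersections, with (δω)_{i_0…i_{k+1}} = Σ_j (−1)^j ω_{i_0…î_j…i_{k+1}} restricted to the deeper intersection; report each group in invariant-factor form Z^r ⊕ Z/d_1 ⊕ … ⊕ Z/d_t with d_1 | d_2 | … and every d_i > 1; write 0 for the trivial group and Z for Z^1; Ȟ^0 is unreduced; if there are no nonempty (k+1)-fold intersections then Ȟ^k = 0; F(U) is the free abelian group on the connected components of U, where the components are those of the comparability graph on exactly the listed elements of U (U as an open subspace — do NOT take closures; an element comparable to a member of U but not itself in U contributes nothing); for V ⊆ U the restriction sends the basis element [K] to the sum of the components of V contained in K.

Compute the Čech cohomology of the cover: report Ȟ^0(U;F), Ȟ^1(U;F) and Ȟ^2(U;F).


cover nerve:
  W1={{q},{s},{q,r},{r,s},{s,t},{s,u},{r,s,u}} W2={{q},{q,r}} W3={{q},{u},{p,u},{q,r},{r,u},{s,u},{t,u},{p,t,u},{r,s,u}} W4={{p},{q},{r},{p,t},{p,u},{q,r},{r,s},{r,u},{p,t,u},{r,s,u}} W5={{p},{p,t},{p,u},{p,t,u}} W6={{p},{t},{p,t},{p,u},{s,t},{t,u},{p,t,u}}
  W12={{q},{q,r}} W13={{q},{q,r},{s,u},{r,s,u}} W14={{q},{q,r},{r,s},{r,s,u}} W16={{s,t}} W23={{q},{q,r}} W24={{q},{q,r}} W34={{q},{p,u},{q,r},{r,u},{p,t,u},{r,s,u}} W35={{p,u},{p,t,u}} W36={{p,u},{t,u},{p,t,u}} W45={{p},{p,t},{p,u},{p,t,u}} W46={{p},{p,t},{p,u},{p,t,u}} W56={{p},{p,t},{p,u},{p,t,u}}
  W123={{q},{q,r}} W124={{q},{q,r}} W134={{q},{q,r},{r,s,u}} W234={{q},{q,r}} W345={{p,u},{p,t,u}} W346={{p,u},{p,t,u}} W356={{p,u},{p,t,u}} W456={{p},{p,t},{p,u},{p,t,u}}
  W1234={{q},{q,r}} W3456={{p,u},{p,t,u}}
components per intersection:
  W1: {{q},{q,r}} {{s},{r,s},{s,t},{s,u},{r,s,u}}
  W2: {{q},{q,r}}
  W3: {{q},{q,r}} {{u},{p,u},{r,u},{s,u},{t,u},{p,t,u},{r,s,u}}
  W4: {{p},{p,t},{p,u},{p,t,u}} {{q},{r},{q,r},{r,s},{r,u},{r,s,u}}
  W5: {{p},{p,t},{p,u},{p,t,u}}
  W6: {{p},{t},{p,t},{p,u},{s,t},{t,u},{p,t,u}}
  W12: {{q},{q,r}}
  W13: {{q},{q,r}} {{s,u},{r,s,u}}
  W14: {{q},{q,r}} {{r,s},{r,s,u}}
  W16: {{s,t}}
  W23: {{q},{q,r}}
  W24: {{q},{q,r}}
  W34: {{q},{q,r}} {{p,u},{p,t,u}} {{r,u},{r,s,u}}
  W35: {{p,u},{p,t,u}}
  W36: {{p,u},{t,u},{p,t,u}}
  W45: {{p},{p,t},{p,u},{p,t,u}}
  W46: {{p},{p,t},{p,u},{p,t,u}}
  W56: {{p},{p,t},{p,u},{p,t,u}}
  W123: {{q},{q,r}}
  W124: {{q},{q,r}}
  W134: {{q},{q,r}} {{r,s,u}}
  W234: {{q},{q,r}}
  W345: {{p,u},{p,t,u}}
  W346: {{p,u},{p,t,u}}
  W356: {{p,u},{p,t,u}}
  W456: {{p},{p,t},{p,u},{p,t,u}}
  W1234: {{q},{q,r}}
  W3456: {{p,u},{p,t,u}}
C dims 9,16,9,2; δ0: rk 8, SNF 1^8; δ1: rk 7, SNF 1^7; δ2: rk 2, SNF 1^2
Ȟ^0: (9−8)−0=1 ⇒ Z
Ȟ^1: (16−7)−8=1 ⇒ Z
Ȟ^2: (9−2)−7=0 ⇒ 0

Ȟ^0(U;F) ≅ Z, Ȟ^1(U;F) ≅ Z and Ȟ^2(U;F) ≅ 0


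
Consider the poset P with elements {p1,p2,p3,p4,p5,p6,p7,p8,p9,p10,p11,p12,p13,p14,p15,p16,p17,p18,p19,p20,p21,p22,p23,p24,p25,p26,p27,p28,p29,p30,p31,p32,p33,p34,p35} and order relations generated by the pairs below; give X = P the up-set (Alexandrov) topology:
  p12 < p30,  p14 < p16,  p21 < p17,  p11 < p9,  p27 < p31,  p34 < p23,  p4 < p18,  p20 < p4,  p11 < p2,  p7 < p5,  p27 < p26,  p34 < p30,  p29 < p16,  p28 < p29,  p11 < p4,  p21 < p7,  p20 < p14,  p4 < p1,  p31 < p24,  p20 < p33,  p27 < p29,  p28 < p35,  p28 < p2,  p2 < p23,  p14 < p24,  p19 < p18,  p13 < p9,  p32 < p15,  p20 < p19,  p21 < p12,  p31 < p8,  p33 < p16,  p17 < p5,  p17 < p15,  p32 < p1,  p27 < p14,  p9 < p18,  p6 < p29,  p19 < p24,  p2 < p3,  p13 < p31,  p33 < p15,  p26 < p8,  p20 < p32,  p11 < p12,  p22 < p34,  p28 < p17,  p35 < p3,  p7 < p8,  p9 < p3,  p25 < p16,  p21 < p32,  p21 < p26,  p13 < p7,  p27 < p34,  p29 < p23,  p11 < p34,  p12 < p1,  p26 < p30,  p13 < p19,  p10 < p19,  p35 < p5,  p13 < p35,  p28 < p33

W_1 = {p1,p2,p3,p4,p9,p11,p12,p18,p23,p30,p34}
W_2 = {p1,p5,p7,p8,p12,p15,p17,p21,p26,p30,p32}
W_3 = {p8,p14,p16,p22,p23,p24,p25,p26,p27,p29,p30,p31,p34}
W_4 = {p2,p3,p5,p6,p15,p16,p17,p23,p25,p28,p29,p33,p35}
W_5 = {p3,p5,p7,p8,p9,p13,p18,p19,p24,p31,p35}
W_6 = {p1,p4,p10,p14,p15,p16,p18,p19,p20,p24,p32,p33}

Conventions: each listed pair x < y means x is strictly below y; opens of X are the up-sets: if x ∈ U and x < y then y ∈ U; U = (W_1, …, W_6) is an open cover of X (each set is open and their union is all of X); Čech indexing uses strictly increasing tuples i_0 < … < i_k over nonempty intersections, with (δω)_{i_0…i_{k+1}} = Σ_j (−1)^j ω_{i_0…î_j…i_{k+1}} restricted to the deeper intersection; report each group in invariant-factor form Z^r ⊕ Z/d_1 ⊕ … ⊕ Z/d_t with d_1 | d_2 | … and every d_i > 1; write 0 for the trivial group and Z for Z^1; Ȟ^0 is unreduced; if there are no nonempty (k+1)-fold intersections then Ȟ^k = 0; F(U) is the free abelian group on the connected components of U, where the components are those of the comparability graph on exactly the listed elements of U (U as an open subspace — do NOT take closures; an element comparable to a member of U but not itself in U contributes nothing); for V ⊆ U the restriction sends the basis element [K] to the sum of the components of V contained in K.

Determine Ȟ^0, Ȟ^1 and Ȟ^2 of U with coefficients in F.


cover nerve:
  W12={p1,p12,p30} W13={p23,p30,p34} W14={p2,p3,p23} W15={p3,p9,p18} W16={p1,p4,p18} W23={p8,p26,p30} W24={p5,p15,p17} W25={p5,p7,p8} W26={p1,p15,p32} W34={p16,p23,p25,p29} W35={p8,p24,p31} W36={p14,p16,p24} W45={p3,p5,p35} W46={p15,p16,p33} W56={p18,p19,p24}
  W123={p30} W126={p1} W134={p23} W145={p3} W156={p18} W235={p8} W245={p5} W246={p15} W346={p16} W356={p24}
components per intersection:
  W1: {p1,p2,p3,p4,p9,p11,p12,p18,p23,p30,p34}
  W2: {p1,p5,p7,p8,p12,p15,p17,p21,p26,p30,p32}
  W3: {p8,p14,p16,p22,p23,p24,p25,p26,p27,p29,p30,p31,p34}
  W4: {p2,p3,p5,p6,p15,p16,p17,p23,p25,p28,p29,p33,p35}
  W5: {p3,p5,p7,p8,p9,p13,p18,p19,p24,p31,p35}
  W6: {p1,p4,p10,p14,p15,p16,p18,p19,p20,p24,p32,p33}
  W12: {p1,p12,p30}
  W13: {p23,p30,p34}
  W14: {p2,p3,p23}
  W15: {p3,p9,p18}
  W16: {p1,p4,p18}
  W23: {p8,p26,p30}
  W24: {p5,p15,p17}
  W25: {p5,p7,p8}
  W26: {p1,p15,p32}
  W34: {p16,p23,p25,p29}
  W35: {p8,p24,p31}
  W36: {p14,p16,p24}
  W45: {p3,p5,p35}
  W46: {p15,p16,p33}
  W56: {p18,p19,p24}
  W123: {p30}
  W126: {p1}
  W134: {p23}
  W145: {p3}
  W156: {p18}
  W235: {p8}
  W245: {p5}
  W246: {p15}
  W346: {p16}
  W356: {p24}
C dims 6,15,10; δ0: rk 5, SNF 1^5; δ1: rk 10, SNF 1^9·2
Ȟ^0: (6−5)−0=1 ⇒ Z
Ȟ^1: (15−10)−5=0 ⇒ 0
Ȟ^2: (10−0)−10=0 plus torsion [2] ⇒ Z/2

Ȟ^0 = Z,  Ȟ^1 = 0,  Ȟ^2 = Z/2


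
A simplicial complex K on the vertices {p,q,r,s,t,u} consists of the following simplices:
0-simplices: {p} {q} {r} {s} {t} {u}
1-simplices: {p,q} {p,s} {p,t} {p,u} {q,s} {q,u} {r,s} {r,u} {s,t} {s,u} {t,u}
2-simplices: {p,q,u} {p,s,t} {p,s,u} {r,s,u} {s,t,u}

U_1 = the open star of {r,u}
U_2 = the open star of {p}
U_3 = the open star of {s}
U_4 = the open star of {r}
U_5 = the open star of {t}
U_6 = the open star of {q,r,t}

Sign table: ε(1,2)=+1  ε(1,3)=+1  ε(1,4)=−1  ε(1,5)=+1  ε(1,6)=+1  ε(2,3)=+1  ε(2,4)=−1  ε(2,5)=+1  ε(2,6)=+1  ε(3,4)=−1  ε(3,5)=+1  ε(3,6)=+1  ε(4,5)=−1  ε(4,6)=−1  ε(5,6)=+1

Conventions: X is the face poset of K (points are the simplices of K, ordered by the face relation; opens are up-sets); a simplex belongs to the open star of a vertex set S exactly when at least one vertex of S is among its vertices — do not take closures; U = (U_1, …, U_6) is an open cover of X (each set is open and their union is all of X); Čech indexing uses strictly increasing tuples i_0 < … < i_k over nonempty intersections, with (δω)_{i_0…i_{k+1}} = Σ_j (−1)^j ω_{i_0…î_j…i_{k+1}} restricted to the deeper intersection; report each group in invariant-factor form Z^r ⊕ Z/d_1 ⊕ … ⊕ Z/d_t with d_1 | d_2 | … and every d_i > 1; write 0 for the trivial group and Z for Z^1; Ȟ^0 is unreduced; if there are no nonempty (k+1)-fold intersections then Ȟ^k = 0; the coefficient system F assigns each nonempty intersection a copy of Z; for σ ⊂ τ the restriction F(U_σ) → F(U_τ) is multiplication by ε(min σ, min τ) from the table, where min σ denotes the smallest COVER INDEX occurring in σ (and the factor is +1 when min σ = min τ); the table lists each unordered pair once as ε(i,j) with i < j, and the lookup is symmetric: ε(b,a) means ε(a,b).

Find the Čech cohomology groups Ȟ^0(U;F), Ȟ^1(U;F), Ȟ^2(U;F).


Ȟ^0 = Z, Ȟ^1 = 0 and Ȟ^2 = Z

nerve simplices:
  U1={{r},{u},{p,u},{q,u},{r,s},{r,u},{s,u},{t,u},{p,q,u},{p,s,u},{r,s,u},{s,t,u}} U2={{p},{p,q},{p,s},{p,t},{p,u},{p,q,u},{p,s,t},{p,s,u}} U3={{s},{p,s},{q,s},{r,s},{s,t},{s,u},{p,s,t},{p,s,u},{r,s,u},{s,t,u}} U4={{r},{r,s},{r,u},{r,s,u}} U5={{t},{p,t},{s,t},{t,u},{p,s,t},{s,t,u}} U6={{q},{r},{t},{p,q},{p,t},{q,s},{q,u},{r,s},{r,u},{s,t},{t,u},{p,q,u},{p,s,t},{r,s,u},{s,t,u}}
  U12={{p,u},{p,q,u},{p,s,u}} U13={{r,s},{s,u},{p,s,u},{r,s,u},{s,t,u}} U14={{r},{r,s},{r,u},{r,s,u}} U15={{t,u},{s,t,u}} U16={{r},{q,u},{r,s},{r,u},{t,u},{p,q,u},{r,s,u},{s,t,u}} U23={{p,s},{p,s,t},{p,s,u}} U25={{p,t},{p,s,t}} U26={{p,q},{p,t},{p,q,u},{p,s,t}} U34={{r,s},{r,s,u}} U35={{s,t},{p,s,t},{s,t,u}} U36={{q,s},{r,s},{s,t},{p,s,t},{r,s,u},{s,t,u}} U46={{r},{r,s},{r,u},{r,s,u}} U56={{t},{p,t},{s,t},{t,u},{p,s,t},{s,t,u}}
  U123={{p,s,u}} U126={{p,q,u}} U134={{r,s},{r,s,u}} U135={{s,t,u}} U136={{r,s},{r,s,u},{s,t,u}} U146={{r},{r,s},{r,u},{r,s,u}} U156={{t,u},{s,t,u}} U235={{p,s,t}} U236={{p,s,t}} U256={{p,t},{p,s,t}} U346={{r,s},{r,s,u}} U356={{s,t},{p,s,t},{s,t,u}}
  U1346={{r,s},{r,s,u}} U1356={{s,t,u}} U2356={{p,s,t}}
C dims 6,13,12,3; δ0: rk 5, SNF 1^5; δ1: rk 8, SNF 1^8; δ2: rk 3, SNF 1^3
degree 0: 6−5−0 = 1 → Ȟ^0 ≅ Z
degree 1: 13−8−5 = 0 → Ȟ^1 ≅ 0
degree 2: 12−3−8 = 1 → Ȟ^2 ≅ Z


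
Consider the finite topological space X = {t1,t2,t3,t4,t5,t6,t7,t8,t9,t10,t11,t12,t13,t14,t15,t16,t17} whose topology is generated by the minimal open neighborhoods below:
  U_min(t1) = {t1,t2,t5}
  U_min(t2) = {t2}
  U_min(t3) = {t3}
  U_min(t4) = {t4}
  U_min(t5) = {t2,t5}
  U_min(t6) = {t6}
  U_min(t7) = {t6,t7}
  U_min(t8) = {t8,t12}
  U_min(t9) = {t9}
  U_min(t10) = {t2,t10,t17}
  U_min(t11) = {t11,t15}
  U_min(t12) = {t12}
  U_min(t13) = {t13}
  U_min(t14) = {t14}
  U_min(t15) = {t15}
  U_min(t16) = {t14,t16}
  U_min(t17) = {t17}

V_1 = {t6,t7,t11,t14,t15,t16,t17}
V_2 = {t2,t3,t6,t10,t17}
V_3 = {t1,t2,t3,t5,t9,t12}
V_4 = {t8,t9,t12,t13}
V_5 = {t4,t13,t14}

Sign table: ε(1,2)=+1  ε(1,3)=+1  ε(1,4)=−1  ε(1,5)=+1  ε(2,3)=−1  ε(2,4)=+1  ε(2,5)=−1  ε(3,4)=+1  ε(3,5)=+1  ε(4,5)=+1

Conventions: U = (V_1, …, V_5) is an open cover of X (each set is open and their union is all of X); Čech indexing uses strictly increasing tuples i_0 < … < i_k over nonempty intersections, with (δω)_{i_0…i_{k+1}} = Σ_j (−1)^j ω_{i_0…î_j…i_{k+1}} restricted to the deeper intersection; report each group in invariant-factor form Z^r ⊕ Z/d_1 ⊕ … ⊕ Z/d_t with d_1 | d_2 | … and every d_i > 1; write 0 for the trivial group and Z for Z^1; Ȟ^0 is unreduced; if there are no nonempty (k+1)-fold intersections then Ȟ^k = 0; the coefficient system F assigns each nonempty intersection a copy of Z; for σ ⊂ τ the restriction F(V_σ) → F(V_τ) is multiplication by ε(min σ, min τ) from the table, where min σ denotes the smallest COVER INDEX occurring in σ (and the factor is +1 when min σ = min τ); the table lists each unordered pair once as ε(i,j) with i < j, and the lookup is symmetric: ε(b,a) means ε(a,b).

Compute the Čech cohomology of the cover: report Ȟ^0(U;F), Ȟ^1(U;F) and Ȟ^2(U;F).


nonempty overlaps:
  V12={t6,t17} V15={t14} V23={t2,t3} V34={t9,t12} V45={t13}
C dims 5,5; δ0: rk 5, SNF 1^4·2
degree 0: 5−5−0 = 0 → Ȟ^0 ≅ 0
degree 1: 5−0−5 = 0 plus torsion [2] → Ȟ^1 ≅ Z/2
degree 2: 0−0−0 = 0 → Ȟ^2 ≅ 0

Ȟ^0 ≅ 0, Ȟ^1 ≅ Z/2 and Ȟ^2 ≅ 0


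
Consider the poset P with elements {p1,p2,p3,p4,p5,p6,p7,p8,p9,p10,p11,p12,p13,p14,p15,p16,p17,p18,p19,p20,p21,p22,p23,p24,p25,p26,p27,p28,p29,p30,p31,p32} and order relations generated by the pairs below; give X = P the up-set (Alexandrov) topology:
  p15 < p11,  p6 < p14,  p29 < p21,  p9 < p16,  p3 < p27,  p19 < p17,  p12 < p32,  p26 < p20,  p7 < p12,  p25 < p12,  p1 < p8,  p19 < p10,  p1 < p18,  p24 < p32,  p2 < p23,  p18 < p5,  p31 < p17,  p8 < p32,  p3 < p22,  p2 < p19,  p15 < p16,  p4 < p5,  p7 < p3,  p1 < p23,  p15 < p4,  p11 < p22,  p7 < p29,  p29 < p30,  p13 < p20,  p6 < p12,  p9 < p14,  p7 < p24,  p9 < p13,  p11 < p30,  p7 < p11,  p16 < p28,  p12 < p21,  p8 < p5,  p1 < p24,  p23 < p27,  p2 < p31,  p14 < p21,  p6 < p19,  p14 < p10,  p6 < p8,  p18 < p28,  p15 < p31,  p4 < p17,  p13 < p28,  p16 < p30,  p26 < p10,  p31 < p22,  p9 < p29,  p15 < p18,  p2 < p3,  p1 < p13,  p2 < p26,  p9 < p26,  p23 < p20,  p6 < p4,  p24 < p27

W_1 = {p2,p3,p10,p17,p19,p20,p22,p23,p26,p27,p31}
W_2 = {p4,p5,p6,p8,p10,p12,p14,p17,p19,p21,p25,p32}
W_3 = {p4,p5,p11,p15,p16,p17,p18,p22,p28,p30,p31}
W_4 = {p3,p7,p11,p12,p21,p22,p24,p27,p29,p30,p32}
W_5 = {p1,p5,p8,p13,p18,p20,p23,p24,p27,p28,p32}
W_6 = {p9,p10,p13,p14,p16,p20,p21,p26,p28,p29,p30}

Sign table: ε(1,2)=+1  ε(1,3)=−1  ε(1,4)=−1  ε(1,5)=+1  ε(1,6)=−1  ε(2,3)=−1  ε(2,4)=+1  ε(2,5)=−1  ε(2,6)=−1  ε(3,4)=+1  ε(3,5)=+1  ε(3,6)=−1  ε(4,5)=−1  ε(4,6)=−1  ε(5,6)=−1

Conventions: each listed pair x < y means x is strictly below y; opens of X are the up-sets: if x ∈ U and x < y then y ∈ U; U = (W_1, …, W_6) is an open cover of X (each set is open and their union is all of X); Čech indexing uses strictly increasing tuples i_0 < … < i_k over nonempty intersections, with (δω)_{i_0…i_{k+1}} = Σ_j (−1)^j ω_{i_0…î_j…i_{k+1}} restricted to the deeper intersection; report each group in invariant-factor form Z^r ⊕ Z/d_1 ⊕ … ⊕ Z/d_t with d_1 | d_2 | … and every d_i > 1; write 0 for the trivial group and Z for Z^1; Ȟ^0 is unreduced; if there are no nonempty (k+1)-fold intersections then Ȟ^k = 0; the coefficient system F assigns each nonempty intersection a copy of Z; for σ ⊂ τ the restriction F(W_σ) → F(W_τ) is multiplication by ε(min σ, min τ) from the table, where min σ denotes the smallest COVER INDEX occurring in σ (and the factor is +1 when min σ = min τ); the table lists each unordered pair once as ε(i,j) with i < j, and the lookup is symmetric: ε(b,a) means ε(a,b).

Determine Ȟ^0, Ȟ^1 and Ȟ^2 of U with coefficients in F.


Ȟ^0(U;F) ≅ 0; Ȟ^1(U;F) ≅ Z/2; Ȟ^2(U;F) ≅ Z

nonempty overlaps:
  W12={p10,p17,p19} W13={p17,p22,p31} W14={p3,p22,p27} W15={p20,p23,p27} W16={p10,p20,p26} W23={p4,p5,p17} W24={p12,p21,p32} W25={p5,p8,p32} W26={p10,p14,p21} W34={p11,p22,p30} W35={p5,p18,p28} W36={p16,p28,p30} W45={p24,p27,p32} W46={p21,p29,p30} W56={p13,p20,p28}
  W123={p17} W126={p10} W134={p22} W145={p27} W156={p20} W235={p5} W245={p32} W246={p21} W346={p30} W356={p28}
C dims 6,15,10; δ0: rk 6, SNF 1^5·2; δ1: rk 9, SNF 1^9
degree 0: 6−6−0 = 0 → Ȟ^0 ≅ 0
degree 1: 15−9−6 = 0 plus torsion [2] → Ȟ^1 ≅ Z/2
degree 2: 10−0−9 = 1 → Ȟ^2 ≅ Z


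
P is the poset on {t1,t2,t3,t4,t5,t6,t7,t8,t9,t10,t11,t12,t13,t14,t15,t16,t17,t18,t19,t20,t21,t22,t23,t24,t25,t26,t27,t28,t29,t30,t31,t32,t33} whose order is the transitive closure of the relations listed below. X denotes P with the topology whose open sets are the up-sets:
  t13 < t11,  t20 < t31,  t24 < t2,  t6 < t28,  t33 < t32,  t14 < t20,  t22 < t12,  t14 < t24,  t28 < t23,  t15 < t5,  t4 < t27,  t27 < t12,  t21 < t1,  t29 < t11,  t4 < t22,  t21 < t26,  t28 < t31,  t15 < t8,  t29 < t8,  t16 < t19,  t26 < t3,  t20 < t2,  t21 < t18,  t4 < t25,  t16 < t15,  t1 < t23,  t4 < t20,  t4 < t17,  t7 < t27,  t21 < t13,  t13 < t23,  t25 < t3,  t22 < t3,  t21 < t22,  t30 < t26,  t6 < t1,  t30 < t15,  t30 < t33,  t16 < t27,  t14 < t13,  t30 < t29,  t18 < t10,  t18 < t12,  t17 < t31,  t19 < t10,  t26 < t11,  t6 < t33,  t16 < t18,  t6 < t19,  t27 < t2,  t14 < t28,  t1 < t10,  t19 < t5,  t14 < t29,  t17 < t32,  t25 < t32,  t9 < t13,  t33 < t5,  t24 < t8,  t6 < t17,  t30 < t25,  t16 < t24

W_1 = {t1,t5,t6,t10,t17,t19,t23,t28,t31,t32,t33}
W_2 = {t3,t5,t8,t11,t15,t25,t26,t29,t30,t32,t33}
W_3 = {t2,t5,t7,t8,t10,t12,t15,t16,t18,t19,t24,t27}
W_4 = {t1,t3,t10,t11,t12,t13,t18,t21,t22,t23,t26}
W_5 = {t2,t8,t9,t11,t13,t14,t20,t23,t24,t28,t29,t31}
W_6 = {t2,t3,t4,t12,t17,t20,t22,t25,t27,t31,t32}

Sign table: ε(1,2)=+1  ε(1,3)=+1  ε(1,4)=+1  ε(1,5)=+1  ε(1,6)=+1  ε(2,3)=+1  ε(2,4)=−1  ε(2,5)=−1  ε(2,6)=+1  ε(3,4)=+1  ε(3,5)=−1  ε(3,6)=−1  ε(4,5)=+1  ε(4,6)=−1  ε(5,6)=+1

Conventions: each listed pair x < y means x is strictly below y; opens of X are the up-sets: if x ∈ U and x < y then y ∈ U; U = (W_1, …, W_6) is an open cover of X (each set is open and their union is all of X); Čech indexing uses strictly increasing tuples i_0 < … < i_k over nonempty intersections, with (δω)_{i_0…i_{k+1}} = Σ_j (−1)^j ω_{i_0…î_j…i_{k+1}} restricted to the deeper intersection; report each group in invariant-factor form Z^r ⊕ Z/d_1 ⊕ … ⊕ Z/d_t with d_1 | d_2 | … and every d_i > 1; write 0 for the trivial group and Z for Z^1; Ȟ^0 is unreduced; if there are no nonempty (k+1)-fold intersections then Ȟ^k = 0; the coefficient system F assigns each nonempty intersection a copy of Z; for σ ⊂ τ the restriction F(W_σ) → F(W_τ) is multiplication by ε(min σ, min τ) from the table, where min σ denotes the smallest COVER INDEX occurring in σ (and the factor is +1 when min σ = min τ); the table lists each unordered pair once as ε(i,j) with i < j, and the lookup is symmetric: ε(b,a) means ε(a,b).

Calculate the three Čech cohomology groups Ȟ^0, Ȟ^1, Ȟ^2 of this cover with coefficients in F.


cover nerve:
  W12={t5,t32,t33} W13={t5,t10,t19} W14={t1,t10,t23} W15={t23,t28,t31} W16={t17,t31,t32} W23={t5,t8,t15} W24={t3,t11,t26} W25={t8,t11,t29} W26={t3,t25,t32} W34={t10,t12,t18} W35={t2,t8,t24} W36={t2,t12,t27} W45={t11,t13,t23} W46={t3,t12,t22} W56={t2,t20,t31}
  W123={t5} W126={t32} W134={t10} W145={t23} W156={t31} W235={t8} W245={t11} W246={t3} W346={t12} W356={t2}
C dims 6,15,10; δ0: rk 6, SNF 1^5·2; δ1: rk 9, SNF 1^9
Ȟ^0: (6−6)−0=0 ⇒ 0
Ȟ^1: (15−9)−6=0 plus torsion [2] ⇒ Z/2
Ȟ^2: (10−0)−9=1 ⇒ Z

Ȟ^0 = 0; Ȟ^1 = Z/2; Ȟ^2 = Z


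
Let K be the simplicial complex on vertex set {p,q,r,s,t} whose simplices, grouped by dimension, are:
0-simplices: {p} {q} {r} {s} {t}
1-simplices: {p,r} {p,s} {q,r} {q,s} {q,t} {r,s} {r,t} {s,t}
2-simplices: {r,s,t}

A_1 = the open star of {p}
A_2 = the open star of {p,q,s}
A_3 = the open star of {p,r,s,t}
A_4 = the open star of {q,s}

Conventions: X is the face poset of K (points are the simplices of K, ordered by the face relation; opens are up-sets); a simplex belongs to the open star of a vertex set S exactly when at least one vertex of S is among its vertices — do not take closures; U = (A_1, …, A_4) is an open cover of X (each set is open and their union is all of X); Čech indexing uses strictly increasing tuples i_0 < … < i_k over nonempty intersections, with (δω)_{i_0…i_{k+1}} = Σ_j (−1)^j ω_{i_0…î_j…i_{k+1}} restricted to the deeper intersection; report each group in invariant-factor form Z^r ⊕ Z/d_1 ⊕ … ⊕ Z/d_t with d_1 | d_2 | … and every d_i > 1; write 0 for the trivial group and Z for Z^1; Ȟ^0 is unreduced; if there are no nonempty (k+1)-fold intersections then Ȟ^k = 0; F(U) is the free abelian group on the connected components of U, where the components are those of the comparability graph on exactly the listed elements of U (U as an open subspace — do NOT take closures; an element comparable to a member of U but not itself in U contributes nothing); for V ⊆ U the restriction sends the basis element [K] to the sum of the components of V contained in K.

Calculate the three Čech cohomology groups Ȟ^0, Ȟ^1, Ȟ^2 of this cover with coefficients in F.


Ȟ^0(U;F) ≅ Z, Ȟ^1(U;F) ≅ Z^2, Ȟ^2(U;F) ≅ 0

nerve of the cover:
  A1={{p},{p,r},{p,s}} A2={{p},{q},{s},{p,r},{p,s},{q,r},{q,s},{q,t},{r,s},{s,t},{r,s,t}} A3={{p},{r},{s},{t},{p,r},{p,s},{q,r},{q,s},{q,t},{r,s},{r,t},{s,t},{r,s,t}} A4={{q},{s},{p,s},{q,r},{q,s},{q,t},{r,s},{s,t},{r,s,t}}
  A12={{p},{p,r},{p,s}} A13={{p},{p,r},{p,s}} A14={{p,s}} A23={{p},{s},{p,r},{p,s},{q,r},{q,s},{q,t},{r,s},{s,t},{r,s,t}} A24={{q},{s},{p,s},{q,r},{q,s},{q,t},{r,s},{s,t},{r,s,t}} A34={{s},{p,s},{q,r},{q,s},{q,t},{r,s},{s,t},{r,s,t}}
  A123={{p},{p,r},{p,s}} A124={{p,s}} A134={{p,s}} A234={{s},{p,s},{q,r},{q,s},{q,t},{r,s},{s,t},{r,s,t}}
  A1234={{p,s}}
components per intersection:
  A1: {{p},{p,r},{p,s}}
  A2: {{p},{q},{s},{p,r},{p,s},{q,r},{q,s},{q,t},{r,s},{s,t},{r,s,t}}
  A3: {{p},{r},{s},{t},{p,r},{p,s},{q,r},{q,s},{q,t},{r,s},{r,t},{s,t},{r,s,t}}
  A4: {{q},{s},{p,s},{q,r},{q,s},{q,t},{r,s},{s,t},{r,s,t}}
  A12: {{p},{p,r},{p,s}}
  A13: {{p},{p,r},{p,s}}
  A14: {{p,s}}
  A23: {{p},{s},{p,r},{p,s},{q,s},{r,s},{s,t},{r,s,t}} {{q,r}} {{q,t}}
  A24: {{q},{s},{p,s},{q,r},{q,s},{q,t},{r,s},{s,t},{r,s,t}}
  A34: {{s},{p,s},{q,s},{r,s},{s,t},{r,s,t}} {{q,r}} {{q,t}}
  A123: {{p},{p,r},{p,s}}
  A124: {{p,s}}
  A134: {{p,s}}
  A234: {{s},{p,s},{q,s},{r,s},{s,t},{r,s,t}} {{q,r}} {{q,t}}
  A1234: {{p,s}}
C dims 4,10,6,1; δ0: rk 3, SNF 1^3; δ1: rk 5, SNF 1^5; δ2: rk 1, SNF 1^1
Ȟ^0 = (4 − 3) − 0 = 1, so Ȟ^0 ≅ Z
Ȟ^1 = (10 − 5) − 3 = 2, so Ȟ^1 ≅ Z^2
Ȟ^2 = (6 − 1) − 5 = 0, so Ȟ^2 ≅ 0


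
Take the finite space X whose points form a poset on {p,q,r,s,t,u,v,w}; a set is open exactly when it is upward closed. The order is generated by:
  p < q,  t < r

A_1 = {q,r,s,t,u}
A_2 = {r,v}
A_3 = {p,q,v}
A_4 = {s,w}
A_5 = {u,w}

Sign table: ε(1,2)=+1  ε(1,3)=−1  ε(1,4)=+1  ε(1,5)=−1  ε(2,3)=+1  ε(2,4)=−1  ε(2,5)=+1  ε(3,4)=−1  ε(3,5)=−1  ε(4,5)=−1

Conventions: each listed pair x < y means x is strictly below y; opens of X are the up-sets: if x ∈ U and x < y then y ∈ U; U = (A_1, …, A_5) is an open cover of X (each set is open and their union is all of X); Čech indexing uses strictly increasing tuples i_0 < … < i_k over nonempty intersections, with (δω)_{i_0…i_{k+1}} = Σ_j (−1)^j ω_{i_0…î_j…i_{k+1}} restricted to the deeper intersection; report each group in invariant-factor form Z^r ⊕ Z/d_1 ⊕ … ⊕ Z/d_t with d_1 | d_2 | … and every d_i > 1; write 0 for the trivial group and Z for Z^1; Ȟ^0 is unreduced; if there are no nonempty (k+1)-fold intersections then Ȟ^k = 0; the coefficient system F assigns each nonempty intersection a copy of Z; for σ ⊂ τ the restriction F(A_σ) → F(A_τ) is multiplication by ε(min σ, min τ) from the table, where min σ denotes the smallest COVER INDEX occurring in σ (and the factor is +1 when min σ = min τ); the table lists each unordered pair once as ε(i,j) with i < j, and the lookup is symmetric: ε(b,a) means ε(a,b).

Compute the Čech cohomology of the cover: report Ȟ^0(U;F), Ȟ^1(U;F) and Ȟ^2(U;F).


Ȟ^0 = 0; Ȟ^1 = Z ⊕ Z/2; Ȟ^2 = 0

cover nerve:
  A12={r} A13={q} A14={s} A15={u} A23={v} A45={w}
C dims 5,6; δ0: rk 5, SNF 1^4·2
Ȟ^0: (5−5)−0=0 ⇒ 0
Ȟ^1: (6−0)−5=1 plus torsion [2] ⇒ Z ⊕ Z/2
Ȟ^2: (0−0)−0=0 ⇒ 0


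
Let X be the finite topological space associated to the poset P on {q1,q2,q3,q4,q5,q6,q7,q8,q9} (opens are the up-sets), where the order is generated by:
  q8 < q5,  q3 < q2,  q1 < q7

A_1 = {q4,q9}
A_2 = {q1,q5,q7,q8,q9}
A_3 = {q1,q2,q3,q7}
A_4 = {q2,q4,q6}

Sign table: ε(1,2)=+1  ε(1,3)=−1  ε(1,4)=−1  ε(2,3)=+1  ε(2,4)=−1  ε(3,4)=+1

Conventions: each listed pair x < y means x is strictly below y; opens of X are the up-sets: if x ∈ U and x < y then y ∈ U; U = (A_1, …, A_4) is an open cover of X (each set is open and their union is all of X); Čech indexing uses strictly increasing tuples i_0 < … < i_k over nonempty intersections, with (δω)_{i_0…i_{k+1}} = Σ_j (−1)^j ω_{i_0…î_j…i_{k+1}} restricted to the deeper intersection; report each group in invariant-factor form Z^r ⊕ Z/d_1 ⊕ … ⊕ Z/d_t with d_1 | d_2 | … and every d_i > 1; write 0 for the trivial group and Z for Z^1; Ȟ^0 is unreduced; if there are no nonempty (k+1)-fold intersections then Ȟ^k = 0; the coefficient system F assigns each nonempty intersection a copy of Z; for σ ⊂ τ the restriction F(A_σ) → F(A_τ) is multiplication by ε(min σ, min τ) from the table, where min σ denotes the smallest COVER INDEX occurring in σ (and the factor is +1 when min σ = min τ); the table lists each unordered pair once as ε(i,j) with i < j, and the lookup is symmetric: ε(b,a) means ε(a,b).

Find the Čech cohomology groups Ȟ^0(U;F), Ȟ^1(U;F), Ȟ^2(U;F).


cover nerve:
  A12={q9} A14={q4} A23={q1,q7} A34={q2}
C dims 4,4; δ0: rk 4, SNF 1^3·2
Ȟ^0: (4−4)−0=0 ⇒ 0
Ȟ^1: (4−0)−4=0 plus torsion [2] ⇒ Z/2
Ȟ^2: (0−0)−0=0 ⇒ 0

Ȟ^0(U;F) ≅ 0,  Ȟ^1(U;F) ≅ Z/2,  Ȟ^2(U;F) ≅ 0


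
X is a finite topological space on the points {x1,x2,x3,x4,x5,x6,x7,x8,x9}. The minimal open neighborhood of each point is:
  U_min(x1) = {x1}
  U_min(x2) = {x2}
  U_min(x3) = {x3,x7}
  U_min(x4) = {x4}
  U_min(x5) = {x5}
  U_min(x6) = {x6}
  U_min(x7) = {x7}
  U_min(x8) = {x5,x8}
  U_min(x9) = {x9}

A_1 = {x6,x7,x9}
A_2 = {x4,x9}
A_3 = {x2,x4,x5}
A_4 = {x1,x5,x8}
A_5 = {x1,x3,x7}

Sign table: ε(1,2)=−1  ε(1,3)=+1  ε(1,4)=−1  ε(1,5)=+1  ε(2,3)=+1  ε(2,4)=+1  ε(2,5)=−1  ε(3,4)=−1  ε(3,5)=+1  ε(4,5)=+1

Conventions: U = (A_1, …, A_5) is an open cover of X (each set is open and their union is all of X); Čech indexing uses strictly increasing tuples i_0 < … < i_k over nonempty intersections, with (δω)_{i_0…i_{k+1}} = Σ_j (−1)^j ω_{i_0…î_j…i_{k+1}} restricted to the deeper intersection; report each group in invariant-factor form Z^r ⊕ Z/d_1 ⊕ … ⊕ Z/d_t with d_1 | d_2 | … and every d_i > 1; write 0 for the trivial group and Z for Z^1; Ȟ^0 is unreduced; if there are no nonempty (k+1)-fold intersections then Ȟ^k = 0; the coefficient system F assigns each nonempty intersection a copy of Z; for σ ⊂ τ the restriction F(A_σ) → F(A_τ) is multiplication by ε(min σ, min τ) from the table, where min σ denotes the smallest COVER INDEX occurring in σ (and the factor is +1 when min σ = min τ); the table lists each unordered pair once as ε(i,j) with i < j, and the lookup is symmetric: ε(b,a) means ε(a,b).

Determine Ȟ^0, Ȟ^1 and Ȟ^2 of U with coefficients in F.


Ȟ^0 ≅ Z, Ȟ^1 ≅ Z, Ȟ^2 ≅ 0

nerve simplices:
  A12={x9} A15={x7} A23={x4} A34={x5} A45={x1}
C dims 5,5; δ0: rk 4, SNF 1^4
degree 0: 5−4−0 = 1 → Ȟ^0 ≅ Z
degree 1: 5−0−4 = 1 → Ȟ^1 ≅ Z
degree 2: 0−0−0 = 0 → Ȟ^2 ≅ 0


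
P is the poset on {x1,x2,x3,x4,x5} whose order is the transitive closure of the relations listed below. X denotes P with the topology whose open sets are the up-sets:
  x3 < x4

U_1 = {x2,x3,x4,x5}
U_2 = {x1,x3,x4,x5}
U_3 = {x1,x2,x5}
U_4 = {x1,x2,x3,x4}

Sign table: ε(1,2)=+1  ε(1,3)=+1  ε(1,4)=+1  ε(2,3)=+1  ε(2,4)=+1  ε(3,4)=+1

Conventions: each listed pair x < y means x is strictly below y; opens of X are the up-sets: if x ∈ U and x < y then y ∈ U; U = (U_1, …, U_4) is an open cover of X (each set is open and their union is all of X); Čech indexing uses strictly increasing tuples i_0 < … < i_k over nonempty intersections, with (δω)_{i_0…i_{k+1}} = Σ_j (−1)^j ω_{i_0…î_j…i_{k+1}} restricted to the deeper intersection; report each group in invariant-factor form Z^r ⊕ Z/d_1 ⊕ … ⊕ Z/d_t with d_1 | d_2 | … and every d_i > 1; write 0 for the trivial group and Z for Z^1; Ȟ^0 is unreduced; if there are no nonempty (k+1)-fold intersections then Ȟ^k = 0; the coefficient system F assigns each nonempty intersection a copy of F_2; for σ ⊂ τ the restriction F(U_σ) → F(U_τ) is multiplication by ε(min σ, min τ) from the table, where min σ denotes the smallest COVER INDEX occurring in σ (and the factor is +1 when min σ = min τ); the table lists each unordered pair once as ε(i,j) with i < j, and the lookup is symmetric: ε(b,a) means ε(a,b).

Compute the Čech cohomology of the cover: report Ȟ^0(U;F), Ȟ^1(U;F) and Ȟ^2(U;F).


Ȟ^0(U;F) ≅ Z/2, Ȟ^1(U;F) ≅ 0 and Ȟ^2(U;F) ≅ Z/2

cover nerve:
  U12={x3,x4,x5} U13={x2,x5} U14={x2,x3,x4} U23={x1,x5} U24={x1,x3,x4} U34={x1,x2}
  U123={x5} U124={x3,x4} U134={x2} U234={x1}
C dims 4,6,4; δ0: rk_F2 3; δ1: rk_F2 3
Ȟ^0: (4−3)−0=1 ⇒ Z/2
Ȟ^1: (6−3)−3=0 ⇒ 0
Ȟ^2: (4−0)−3=1 ⇒ Z/2


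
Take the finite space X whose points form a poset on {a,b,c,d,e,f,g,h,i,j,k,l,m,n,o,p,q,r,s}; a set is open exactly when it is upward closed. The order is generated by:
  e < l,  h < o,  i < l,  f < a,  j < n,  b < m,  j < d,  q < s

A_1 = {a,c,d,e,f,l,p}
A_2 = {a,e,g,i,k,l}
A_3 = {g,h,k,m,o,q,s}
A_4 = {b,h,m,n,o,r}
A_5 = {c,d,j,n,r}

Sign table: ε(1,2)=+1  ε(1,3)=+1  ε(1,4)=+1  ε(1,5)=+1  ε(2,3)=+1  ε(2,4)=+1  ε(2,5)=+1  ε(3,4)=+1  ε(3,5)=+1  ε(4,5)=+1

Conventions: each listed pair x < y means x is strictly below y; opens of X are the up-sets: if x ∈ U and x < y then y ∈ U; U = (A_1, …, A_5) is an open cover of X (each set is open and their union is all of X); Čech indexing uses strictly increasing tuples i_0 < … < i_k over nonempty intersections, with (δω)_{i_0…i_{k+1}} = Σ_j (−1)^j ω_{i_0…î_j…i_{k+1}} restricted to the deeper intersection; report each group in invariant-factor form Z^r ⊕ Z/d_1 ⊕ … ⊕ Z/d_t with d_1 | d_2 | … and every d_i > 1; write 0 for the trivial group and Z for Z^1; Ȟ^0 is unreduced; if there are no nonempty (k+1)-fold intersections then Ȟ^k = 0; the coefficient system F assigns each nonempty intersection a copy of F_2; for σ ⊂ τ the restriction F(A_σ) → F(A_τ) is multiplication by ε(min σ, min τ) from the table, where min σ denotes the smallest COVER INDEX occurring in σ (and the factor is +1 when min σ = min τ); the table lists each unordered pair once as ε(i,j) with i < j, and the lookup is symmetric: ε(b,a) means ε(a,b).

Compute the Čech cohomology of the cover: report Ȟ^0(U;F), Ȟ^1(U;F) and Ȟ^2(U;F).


intersection data:
  A12={a,e,l} A15={c,d} A23={g,k} A34={h,m,o} A45={n,r}
C dims 5,5; δ0: rk_F2 4
Ȟ^0 = (5 − 4) − 0 = 1, so Ȟ^0 ≅ Z/2
Ȟ^1 = (5 − 0) − 4 = 1, so Ȟ^1 ≅ Z/2
Ȟ^2 = (0 − 0) − 0 = 0, so Ȟ^2 ≅ 0

Ȟ^0 = Z/2; Ȟ^1 = Z/2; Ȟ^2 = 0


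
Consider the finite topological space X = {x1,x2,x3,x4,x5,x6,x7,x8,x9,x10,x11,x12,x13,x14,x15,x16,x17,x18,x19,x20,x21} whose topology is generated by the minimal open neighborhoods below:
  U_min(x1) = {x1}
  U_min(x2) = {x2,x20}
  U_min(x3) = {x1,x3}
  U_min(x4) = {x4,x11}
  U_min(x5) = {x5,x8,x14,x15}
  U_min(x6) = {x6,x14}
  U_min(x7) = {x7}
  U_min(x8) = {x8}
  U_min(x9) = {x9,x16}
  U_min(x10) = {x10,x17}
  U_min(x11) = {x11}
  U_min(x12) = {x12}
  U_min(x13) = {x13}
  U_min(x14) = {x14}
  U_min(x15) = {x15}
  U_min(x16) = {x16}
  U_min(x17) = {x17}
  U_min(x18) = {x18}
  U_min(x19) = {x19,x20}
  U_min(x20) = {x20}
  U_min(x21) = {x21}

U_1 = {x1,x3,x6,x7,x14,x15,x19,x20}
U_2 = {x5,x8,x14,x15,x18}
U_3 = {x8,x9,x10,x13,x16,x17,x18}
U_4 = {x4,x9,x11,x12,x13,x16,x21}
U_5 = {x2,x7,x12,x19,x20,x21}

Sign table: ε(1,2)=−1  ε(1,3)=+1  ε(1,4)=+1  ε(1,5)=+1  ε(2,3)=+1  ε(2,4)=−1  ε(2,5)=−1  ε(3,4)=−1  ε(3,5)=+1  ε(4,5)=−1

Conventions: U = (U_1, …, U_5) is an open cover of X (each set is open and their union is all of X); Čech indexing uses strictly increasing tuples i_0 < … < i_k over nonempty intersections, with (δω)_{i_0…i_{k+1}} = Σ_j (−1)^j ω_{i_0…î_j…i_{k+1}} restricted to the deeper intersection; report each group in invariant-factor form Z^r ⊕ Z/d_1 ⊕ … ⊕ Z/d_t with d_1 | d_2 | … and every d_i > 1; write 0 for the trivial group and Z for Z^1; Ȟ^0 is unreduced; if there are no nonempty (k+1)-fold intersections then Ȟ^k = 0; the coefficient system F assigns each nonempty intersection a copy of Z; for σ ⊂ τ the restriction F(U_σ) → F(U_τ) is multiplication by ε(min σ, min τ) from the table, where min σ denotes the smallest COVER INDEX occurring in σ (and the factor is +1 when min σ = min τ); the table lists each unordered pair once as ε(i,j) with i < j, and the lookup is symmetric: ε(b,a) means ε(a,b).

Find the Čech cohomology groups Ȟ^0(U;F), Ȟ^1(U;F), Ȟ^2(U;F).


Ȟ^0 = 0,  Ȟ^1 = Z/2,  Ȟ^2 = 0

intersection data:
  U12={x14,x15} U15={x7,x19,x20} U23={x8,x18} U34={x9,x13,x16} U45={x12,x21}
C dims 5,5; δ0: rk 5, SNF 1^4·2
Ȟ^0 = (5 − 5) − 0 = 0, so Ȟ^0 ≅ 0
Ȟ^1 = (5 − 0) − 5 = 0 plus torsion [2], so Ȟ^1 ≅ Z/2
Ȟ^2 = (0 − 0) − 0 = 0, so Ȟ^2 ≅ 0


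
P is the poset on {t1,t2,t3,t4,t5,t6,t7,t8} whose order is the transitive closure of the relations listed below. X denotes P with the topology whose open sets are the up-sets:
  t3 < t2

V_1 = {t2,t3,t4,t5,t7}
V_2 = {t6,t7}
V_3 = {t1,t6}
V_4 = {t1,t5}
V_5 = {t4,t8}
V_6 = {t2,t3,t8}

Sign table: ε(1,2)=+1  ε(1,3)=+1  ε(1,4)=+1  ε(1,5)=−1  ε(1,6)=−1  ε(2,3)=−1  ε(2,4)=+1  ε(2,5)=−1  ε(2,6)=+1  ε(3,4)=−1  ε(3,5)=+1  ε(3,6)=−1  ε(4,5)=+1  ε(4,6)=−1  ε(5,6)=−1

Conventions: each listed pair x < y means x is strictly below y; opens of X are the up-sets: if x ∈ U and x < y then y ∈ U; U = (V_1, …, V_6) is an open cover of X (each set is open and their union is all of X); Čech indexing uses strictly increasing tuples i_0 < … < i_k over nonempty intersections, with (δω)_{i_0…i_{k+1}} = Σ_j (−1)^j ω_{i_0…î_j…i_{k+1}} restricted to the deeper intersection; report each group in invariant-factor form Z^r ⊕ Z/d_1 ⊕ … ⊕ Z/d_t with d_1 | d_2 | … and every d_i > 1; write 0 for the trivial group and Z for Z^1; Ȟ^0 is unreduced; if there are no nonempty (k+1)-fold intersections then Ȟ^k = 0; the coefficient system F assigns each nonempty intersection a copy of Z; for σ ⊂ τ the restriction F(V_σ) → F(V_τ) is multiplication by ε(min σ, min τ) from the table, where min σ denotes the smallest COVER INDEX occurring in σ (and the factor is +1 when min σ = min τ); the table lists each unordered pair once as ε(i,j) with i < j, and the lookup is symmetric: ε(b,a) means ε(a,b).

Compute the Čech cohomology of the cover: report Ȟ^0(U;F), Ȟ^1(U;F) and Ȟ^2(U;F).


Ȟ^0 = 0,  Ȟ^1 = Z ⊕ Z/2,  Ȟ^2 = 0

cover nerve:
  V12={t7} V14={t5} V15={t4} V16={t2,t3} V23={t6} V34={t1} V56={t8}
C dims 6,7; δ0: rk 6, SNF 1^5·2
Ȟ^0: (6−6)−0=0 ⇒ 0
Ȟ^1: (7−0)−6=1 plus torsion [2] ⇒ Z ⊕ Z/2
Ȟ^2: (0−0)−0=0 ⇒ 0


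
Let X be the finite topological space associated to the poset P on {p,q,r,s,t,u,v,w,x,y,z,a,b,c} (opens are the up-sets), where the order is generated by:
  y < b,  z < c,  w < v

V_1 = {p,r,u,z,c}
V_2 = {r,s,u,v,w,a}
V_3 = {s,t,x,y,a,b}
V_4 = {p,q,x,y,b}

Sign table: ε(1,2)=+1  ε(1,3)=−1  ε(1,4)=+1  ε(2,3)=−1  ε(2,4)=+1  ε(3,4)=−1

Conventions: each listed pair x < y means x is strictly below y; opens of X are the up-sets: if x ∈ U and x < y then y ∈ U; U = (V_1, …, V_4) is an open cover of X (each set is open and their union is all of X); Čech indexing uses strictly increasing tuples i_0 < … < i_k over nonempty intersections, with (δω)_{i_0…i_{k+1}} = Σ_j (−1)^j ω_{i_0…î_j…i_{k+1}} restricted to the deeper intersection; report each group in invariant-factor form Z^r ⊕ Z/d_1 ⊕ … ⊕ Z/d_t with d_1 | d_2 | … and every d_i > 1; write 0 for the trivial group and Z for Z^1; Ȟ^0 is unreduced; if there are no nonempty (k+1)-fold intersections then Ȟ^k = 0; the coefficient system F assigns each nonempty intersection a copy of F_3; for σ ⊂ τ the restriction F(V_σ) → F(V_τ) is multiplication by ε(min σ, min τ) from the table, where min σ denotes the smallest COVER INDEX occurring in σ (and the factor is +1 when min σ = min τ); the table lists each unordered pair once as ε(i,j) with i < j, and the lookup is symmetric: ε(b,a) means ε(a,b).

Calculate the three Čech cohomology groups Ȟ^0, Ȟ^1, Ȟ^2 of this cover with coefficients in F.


intersection data:
  V12={r,u} V14={p} V23={s,a} V34={x,y,b}
C dims 4,4; δ0: rk_F3 3
Ȟ^0 = (4 − 3) − 0 = 1, so Ȟ^0 ≅ Z/3
Ȟ^1 = (4 − 0) − 3 = 1, so Ȟ^1 ≅ Z/3
Ȟ^2 = (0 − 0) − 0 = 0, so Ȟ^2 ≅ 0

Ȟ^0 = Z/3, Ȟ^1 = Z/3 and Ȟ^2 = 0
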